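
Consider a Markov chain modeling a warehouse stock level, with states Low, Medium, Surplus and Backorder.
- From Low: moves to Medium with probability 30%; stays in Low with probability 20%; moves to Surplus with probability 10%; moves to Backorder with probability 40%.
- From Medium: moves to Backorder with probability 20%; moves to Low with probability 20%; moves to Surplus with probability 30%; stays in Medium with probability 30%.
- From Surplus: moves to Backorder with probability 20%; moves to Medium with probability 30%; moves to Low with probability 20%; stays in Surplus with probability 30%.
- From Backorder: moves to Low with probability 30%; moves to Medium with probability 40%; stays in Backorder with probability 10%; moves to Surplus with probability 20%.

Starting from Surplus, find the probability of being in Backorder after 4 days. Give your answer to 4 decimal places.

Propagate the distribution vector 4 days from Surplus.
After 0 days: (0.0000, 0.0000, 1.0000, 0.0000)
After 1 day: (0.2000, 0.3000, 0.3000, 0.2000)
After 2 days: (0.2200, 0.3200, 0.2400, 0.2200)
After 3 days: (0.2220, 0.3220, 0.2340, 0.2220)
After 4 days: (0.2222, 0.3222, 0.2334, 0.2222)
P(in Backorder after 4 days) = 0.2222

0.2222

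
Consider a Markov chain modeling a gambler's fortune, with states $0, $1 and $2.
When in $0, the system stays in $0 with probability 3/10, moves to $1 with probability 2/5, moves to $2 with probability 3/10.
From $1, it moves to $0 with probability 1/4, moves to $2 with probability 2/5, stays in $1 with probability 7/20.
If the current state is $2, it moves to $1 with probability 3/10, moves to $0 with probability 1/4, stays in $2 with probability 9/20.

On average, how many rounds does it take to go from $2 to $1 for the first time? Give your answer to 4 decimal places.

Let t(s) be the expected number of rounds to first reach $1 from state s, with t($1) = 0. Conditioning on the first round:
t($0) = 1 + 0.3·t($0) + 0.3·t($2)
t($2) = 1 + 0.25·t($0) + 0.45·t($2)
Solving: t($0) = 2.7419, t($2) = 3.0645.
Expected rounds from $2 to $1: 3.0645.

3.0645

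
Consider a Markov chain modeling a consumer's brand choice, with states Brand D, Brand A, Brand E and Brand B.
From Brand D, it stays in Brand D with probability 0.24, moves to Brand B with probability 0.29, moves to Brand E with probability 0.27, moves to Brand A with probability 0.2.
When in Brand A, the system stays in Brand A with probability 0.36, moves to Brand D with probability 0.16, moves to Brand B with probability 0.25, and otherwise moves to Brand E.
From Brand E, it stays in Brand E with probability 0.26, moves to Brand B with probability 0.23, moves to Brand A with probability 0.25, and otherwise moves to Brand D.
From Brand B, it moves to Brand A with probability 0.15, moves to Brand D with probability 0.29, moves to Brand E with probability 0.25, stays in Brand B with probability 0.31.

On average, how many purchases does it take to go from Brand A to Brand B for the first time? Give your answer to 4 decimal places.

Let t(s) be the expected number of purchases to first reach Brand B from state s, with t(Brand B) = 0. Conditioning on the first purchase:
t(Brand D) = 1 + 0.24·t(Brand D) + 0.2·t(Brand A) + 0.27·t(Brand E)
t(Brand A) = 1 + 0.16·t(Brand D) + 0.36·t(Brand A) + 0.23·t(Brand E)
t(Brand E) = 1 + 0.26·t(Brand D) + 0.25·t(Brand A) + 0.26·t(Brand E)
Solving: t(Brand D) = 3.7818, t(Brand A) = 3.9508, t(Brand E) = 4.0148.
Expected purchases from Brand A to Brand B: 3.9508.

3.9508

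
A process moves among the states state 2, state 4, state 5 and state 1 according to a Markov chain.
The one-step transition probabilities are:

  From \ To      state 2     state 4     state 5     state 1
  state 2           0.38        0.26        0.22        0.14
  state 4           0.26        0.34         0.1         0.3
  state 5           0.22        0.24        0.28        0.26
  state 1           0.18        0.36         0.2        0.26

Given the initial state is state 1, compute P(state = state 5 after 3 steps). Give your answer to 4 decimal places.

0.1887

Propagate the distribution vector 3 steps from state 1.
After 0 steps: (0.0000, 0.0000, 0.0000, 1.0000)
After 1 step: (0.1800, 0.3600, 0.2000, 0.2600)
After 2 steps: (0.2528, 0.3108, 0.1836, 0.2528)
After 3 steps: (0.2628, 0.3065, 0.1887, 0.2421)
P(in state 5 after 3 steps) = 0.1887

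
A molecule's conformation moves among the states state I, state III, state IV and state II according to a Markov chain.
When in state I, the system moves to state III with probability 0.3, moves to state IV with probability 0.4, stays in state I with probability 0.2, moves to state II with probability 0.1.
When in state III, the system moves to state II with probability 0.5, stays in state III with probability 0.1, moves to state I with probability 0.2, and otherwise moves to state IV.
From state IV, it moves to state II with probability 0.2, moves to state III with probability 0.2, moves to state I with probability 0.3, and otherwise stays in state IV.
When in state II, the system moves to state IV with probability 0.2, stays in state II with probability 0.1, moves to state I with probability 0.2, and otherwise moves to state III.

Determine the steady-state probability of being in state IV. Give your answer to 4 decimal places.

Let the stationary distribution be π with π = πP and π_1 + π_2 + π_3 + π_4 = 1.
π_1 = 0.2·π_1 + 0.2·π_2 + 0.3·π_3 + 0.2·π_4
π_2 = 0.3·π_1 + 0.1·π_2 + 0.2·π_3 + 0.5·π_4
π_3 = 0.4·π_1 + 0.2·π_2 + 0.3·π_3 + 0.2·π_4
Solving with the normalization constraint gives π = (0.2273, 0.2662, 0.2727, 0.2338).
So the stationary probability of state IV is 0.2727.

0.2727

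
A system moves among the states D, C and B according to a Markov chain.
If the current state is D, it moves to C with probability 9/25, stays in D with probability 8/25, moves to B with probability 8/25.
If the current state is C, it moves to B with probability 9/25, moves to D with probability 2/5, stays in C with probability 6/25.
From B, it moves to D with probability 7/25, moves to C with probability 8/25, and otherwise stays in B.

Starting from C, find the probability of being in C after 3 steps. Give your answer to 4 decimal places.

0.3076

Propagate the distribution vector 3 steps from C.
After 0 steps: (0.0000, 1.0000, 0.0000)
After 1 step: (0.4000, 0.2400, 0.3600)
After 2 steps: (0.3248, 0.3168, 0.3584)
After 3 steps: (0.3310, 0.3076, 0.3613)
P(in C after 3 steps) = 0.3076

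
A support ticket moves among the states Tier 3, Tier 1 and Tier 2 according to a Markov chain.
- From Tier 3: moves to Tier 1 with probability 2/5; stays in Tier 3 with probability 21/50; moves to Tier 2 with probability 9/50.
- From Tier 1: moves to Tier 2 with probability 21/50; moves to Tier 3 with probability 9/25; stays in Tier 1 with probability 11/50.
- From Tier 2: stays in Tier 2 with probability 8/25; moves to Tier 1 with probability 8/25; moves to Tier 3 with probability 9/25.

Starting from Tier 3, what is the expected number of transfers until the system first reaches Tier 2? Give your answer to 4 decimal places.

Let t(s) be the expected number of transfers to first reach Tier 2 from state s, with t(Tier 2) = 0. Conditioning on the first transfer:
t(Tier 3) = 1 + 0.42·t(Tier 3) + 0.4·t(Tier 1)
t(Tier 1) = 1 + 0.36·t(Tier 3) + 0.22·t(Tier 1)
Solving: t(Tier 3) = 3.8262, t(Tier 1) = 3.0480.
Expected transfers from Tier 3 to Tier 2: 3.8262.

3.8262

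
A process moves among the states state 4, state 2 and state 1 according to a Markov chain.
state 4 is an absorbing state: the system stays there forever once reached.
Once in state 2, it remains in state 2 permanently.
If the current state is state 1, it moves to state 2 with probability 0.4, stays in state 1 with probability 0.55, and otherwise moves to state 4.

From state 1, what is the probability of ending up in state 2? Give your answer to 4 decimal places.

0.8889

Let h(s) be the probability of absorption at state 2 starting from transient state s. Then h(state 2) = 1 and h(state 4) = 0. By first-step analysis:
h(state 1) = 0.05·0 + 0.4·1 + 0.55·h(state 1)
Solving: h(state 1) = 0.8889.
Starting from state 1, the probability is 0.8889.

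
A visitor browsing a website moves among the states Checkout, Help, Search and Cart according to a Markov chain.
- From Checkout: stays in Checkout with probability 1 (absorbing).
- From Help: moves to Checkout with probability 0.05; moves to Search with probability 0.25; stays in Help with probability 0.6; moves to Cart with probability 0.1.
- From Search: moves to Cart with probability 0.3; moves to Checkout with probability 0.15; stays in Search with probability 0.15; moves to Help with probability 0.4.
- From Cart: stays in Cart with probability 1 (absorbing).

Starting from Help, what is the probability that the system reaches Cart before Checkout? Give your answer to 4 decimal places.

Let h(s) be the probability of absorption at Cart starting from transient state s. Then h(Cart) = 1 and h(Checkout) = 0. By first-step analysis:
h(Help) = 0.05·0 + 0.6·h(Help) + 0.25·h(Search) + 0.1·1
h(Search) = 0.15·0 + 0.4·h(Help) + 0.15·h(Search) + 0.3·1
Solving: h(Help) = 0.6667, h(Search) = 0.6667.
Starting from Help, the probability is 0.6667.

0.6667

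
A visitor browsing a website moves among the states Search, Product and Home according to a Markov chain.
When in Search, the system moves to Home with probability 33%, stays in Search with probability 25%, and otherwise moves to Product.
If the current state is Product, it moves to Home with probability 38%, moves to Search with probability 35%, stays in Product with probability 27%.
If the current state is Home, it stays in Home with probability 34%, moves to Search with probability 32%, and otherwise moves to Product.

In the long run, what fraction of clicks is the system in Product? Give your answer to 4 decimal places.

Let the stationary distribution be π with π = πP and π_1 + π_2 + π_3 = 1.
π_1 = 0.25·π_1 + 0.35·π_2 + 0.32·π_3
π_2 = 0.42·π_1 + 0.27·π_2 + 0.34·π_3
Solving with the normalization constraint gives π = (0.3086, 0.3408, 0.3505).
So the stationary probability of Product is 0.3408.

0.3408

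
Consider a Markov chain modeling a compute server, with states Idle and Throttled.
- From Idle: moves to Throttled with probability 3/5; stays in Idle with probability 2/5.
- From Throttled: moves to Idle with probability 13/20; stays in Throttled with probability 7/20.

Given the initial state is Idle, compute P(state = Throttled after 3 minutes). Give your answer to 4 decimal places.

Propagate the distribution vector 3 minutes from Idle.
After 0 minutes: (1.0000, 0.0000)
After 1 minute: (0.4000, 0.6000)
After 2 minutes: (0.5500, 0.4500)
After 3 minutes: (0.5125, 0.4875)
P(in Throttled after 3 minutes) = 0.4875

0.4875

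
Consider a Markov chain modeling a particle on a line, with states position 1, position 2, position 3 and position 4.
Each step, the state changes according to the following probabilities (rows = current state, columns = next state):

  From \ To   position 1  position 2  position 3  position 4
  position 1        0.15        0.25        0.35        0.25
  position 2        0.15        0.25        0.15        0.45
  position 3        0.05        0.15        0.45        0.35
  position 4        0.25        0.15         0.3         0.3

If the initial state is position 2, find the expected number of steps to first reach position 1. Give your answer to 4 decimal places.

Let t(s) be the expected number of steps to first reach position 1 from state s, with t(position 1) = 0. Conditioning on the first step:
t(position 2) = 1 + 0.25·t(position 2) + 0.15·t(position 3) + 0.45·t(position 4)
t(position 3) = 1 + 0.15·t(position 2) + 0.45·t(position 3) + 0.35·t(position 4)
t(position 4) = 1 + 0.15·t(position 2) + 0.3·t(position 3) + 0.3·t(position 4)
Solving: t(position 2) = 6.3566, t(position 3) = 7.3256, t(position 4) = 5.9302.
Expected steps from position 2 to position 1: 6.3566.

6.3566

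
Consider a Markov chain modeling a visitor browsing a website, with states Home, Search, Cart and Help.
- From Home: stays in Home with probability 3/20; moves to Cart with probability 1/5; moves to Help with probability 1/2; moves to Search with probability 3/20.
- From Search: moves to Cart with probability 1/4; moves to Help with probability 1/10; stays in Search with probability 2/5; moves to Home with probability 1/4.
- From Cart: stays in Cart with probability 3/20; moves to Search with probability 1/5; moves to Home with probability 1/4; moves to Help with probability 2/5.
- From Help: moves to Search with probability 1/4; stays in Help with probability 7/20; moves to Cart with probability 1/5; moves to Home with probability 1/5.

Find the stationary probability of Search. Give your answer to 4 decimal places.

Let the stationary distribution be π with π = πP and π_1 + π_2 + π_3 + π_4 = 1.
π_1 = 0.15·π_1 + 0.25·π_2 + 0.25·π_3 + 0.2·π_4
π_2 = 0.15·π_1 + 0.4·π_2 + 0.2·π_3 + 0.25·π_4
π_3 = 0.2·π_1 + 0.25·π_2 + 0.15·π_3 + 0.2·π_4
Solving with the normalization constraint gives π = (0.2124, 0.2572, 0.2027, 0.3277).
So the stationary probability of Search is 0.2572.

0.2572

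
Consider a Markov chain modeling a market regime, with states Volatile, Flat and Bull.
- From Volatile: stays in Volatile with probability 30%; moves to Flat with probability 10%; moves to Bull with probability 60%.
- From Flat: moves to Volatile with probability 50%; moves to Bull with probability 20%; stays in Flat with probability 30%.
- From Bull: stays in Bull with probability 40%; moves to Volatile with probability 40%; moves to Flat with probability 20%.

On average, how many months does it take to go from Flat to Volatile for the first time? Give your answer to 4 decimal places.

2.1053

Let t(s) be the expected number of months to first reach Volatile from state s, with t(Volatile) = 0. Conditioning on the first month:
t(Flat) = 1 + 0.3·t(Flat) + 0.2·t(Bull)
t(Bull) = 1 + 0.2·t(Flat) + 0.4·t(Bull)
Solving: t(Flat) = 2.1053, t(Bull) = 2.3684.
Expected months from Flat to Volatile: 2.1053.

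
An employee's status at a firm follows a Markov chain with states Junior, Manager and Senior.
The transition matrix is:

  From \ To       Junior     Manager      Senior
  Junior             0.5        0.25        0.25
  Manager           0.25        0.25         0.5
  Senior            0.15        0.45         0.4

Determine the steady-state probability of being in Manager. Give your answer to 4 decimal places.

0.3281

Let the stationary distribution be π with π = πP and π_1 + π_2 + π_3 = 1.
π_1 = 0.5·π_1 + 0.25·π_2 + 0.15·π_3
π_2 = 0.25·π_1 + 0.25·π_2 + 0.45·π_3
Solving with the normalization constraint gives π = (0.2813, 0.3281, 0.3906).
So the stationary probability of Manager is 0.3281.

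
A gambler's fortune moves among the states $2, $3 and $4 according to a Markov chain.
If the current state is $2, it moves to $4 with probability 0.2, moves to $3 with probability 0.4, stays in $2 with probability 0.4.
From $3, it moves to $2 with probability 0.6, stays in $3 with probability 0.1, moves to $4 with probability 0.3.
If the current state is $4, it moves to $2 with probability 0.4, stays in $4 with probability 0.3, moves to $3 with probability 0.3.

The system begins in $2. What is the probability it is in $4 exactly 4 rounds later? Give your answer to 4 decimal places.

Propagate the distribution vector 4 rounds from $2.
After 0 rounds: (1.0000, 0.0000, 0.0000)
After 1 round: (0.4000, 0.4000, 0.2000)
After 2 rounds: (0.4800, 0.2600, 0.2600)
After 3 rounds: (0.4520, 0.2960, 0.2520)
After 4 rounds: (0.4592, 0.2860, 0.2548)
P(in $4 after 4 rounds) = 0.2548

0.2548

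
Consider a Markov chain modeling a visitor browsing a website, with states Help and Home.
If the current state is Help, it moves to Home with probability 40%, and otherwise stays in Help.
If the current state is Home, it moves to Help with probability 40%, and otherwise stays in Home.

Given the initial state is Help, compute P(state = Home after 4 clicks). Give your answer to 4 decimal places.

0.4992

Propagate the distribution vector 4 clicks from Help.
After 0 clicks: (1.0000, 0.0000)
After 1 click: (0.6000, 0.4000)
After 2 clicks: (0.5200, 0.4800)
After 3 clicks: (0.5040, 0.4960)
After 4 clicks: (0.5008, 0.4992)
P(in Home after 4 clicks) = 0.4992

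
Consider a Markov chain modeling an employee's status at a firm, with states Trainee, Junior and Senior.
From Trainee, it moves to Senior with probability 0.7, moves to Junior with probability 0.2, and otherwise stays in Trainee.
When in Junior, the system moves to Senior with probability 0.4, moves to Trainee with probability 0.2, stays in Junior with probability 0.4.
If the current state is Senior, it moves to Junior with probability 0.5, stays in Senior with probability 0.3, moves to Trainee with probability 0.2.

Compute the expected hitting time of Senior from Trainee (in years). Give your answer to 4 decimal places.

Let t(s) be the expected number of years to first reach Senior from state s, with t(Senior) = 0. Conditioning on the first year:
t(Trainee) = 1 + 0.1·t(Trainee) + 0.2·t(Junior)
t(Junior) = 1 + 0.2·t(Trainee) + 0.4·t(Junior)
Solving: t(Trainee) = 1.6000, t(Junior) = 2.2000.
Expected years from Trainee to Senior: 1.6000.

1.6000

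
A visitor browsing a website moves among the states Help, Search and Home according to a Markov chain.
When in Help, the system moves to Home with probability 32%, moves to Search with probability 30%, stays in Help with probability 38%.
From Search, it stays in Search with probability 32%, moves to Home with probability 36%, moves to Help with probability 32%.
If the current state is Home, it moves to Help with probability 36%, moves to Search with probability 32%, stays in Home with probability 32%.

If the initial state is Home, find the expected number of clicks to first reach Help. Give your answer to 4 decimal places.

2.8802

Let t(s) be the expected number of clicks to first reach Help from state s, with t(Help) = 0. Conditioning on the first click:
t(Search) = 1 + 0.32·t(Search) + 0.36·t(Home)
t(Home) = 1 + 0.32·t(Search) + 0.32·t(Home)
Solving: t(Search) = 2.9954, t(Home) = 2.8802.
Expected clicks from Home to Help: 2.8802.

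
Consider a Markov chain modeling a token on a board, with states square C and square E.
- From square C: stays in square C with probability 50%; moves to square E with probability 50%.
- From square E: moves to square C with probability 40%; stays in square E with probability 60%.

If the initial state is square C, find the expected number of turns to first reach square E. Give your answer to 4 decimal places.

Let t(s) be the expected number of turns to first reach square E from state s, with t(square E) = 0. Conditioning on the first turn:
t(square C) = 1 + 0.5·t(square C)
Solving: t(square C) = 2.0000.
Expected turns from square C to square E: 2.0000.

2.0000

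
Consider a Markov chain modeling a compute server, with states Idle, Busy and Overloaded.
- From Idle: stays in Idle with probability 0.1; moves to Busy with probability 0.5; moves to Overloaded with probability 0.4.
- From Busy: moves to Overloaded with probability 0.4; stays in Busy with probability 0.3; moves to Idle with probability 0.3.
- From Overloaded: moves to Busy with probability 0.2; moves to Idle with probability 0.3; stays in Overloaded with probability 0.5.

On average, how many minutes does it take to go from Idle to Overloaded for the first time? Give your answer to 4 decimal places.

Let t(s) be the expected number of minutes to first reach Overloaded from state s, with t(Overloaded) = 0. Conditioning on the first minute:
t(Idle) = 1 + 0.1·t(Idle) + 0.5·t(Busy)
t(Busy) = 1 + 0.3·t(Idle) + 0.3·t(Busy)
Solving: t(Idle) = 2.5000, t(Busy) = 2.5000.
Expected minutes from Idle to Overloaded: 2.5000.

2.5000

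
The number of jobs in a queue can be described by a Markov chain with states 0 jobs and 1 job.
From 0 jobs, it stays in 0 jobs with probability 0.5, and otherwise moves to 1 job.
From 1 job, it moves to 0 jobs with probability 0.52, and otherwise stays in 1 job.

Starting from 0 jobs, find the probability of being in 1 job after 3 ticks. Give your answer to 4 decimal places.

0.4902

Propagate the distribution vector 3 ticks from 0 jobs.
After 0 ticks: (1.0000, 0.0000)
After 1 tick: (0.5000, 0.5000)
After 2 ticks: (0.5100, 0.4900)
After 3 ticks: (0.5098, 0.4902)
P(in 1 job after 3 ticks) = 0.4902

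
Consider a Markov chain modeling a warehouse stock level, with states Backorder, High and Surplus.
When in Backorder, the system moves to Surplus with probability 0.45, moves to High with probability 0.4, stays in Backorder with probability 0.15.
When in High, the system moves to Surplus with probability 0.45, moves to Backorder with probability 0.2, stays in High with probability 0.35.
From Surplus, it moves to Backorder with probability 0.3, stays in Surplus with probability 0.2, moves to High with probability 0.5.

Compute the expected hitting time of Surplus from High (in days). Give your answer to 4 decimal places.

2.2222

Let t(s) be the expected number of days to first reach Surplus from state s, with t(Surplus) = 0. Conditioning on the first day:
t(Backorder) = 1 + 0.15·t(Backorder) + 0.4·t(High)
t(High) = 1 + 0.2·t(Backorder) + 0.35·t(High)
Solving: t(Backorder) = 2.2222, t(High) = 2.2222.
Expected days from High to Surplus: 2.2222.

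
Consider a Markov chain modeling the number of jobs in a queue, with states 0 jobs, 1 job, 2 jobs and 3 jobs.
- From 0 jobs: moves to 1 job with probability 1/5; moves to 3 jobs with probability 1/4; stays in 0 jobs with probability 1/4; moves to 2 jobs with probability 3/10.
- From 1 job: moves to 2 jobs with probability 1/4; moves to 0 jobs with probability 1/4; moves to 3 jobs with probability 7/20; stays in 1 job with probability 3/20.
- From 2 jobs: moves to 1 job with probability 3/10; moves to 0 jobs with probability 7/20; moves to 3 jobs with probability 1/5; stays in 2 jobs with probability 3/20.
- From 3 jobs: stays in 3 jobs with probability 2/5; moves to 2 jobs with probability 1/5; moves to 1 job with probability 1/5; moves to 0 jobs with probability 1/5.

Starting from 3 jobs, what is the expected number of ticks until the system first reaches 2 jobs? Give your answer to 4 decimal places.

Let t(s) be the expected number of ticks to first reach 2 jobs from state s, with t(2 jobs) = 0. Conditioning on the first tick:
t(0 jobs) = 1 + 0.25·t(0 jobs) + 0.2·t(1 job) + 0.25·t(3 jobs)
t(1 job) = 1 + 0.25·t(0 jobs) + 0.15·t(1 job) + 0.35·t(3 jobs)
t(3 jobs) = 1 + 0.2·t(0 jobs) + 0.2·t(1 job) + 0.4·t(3 jobs)
Solving: t(0 jobs) = 3.8636, t(1 job) = 4.0909, t(3 jobs) = 4.3182.
Expected ticks from 3 jobs to 2 jobs: 4.3182.

4.3182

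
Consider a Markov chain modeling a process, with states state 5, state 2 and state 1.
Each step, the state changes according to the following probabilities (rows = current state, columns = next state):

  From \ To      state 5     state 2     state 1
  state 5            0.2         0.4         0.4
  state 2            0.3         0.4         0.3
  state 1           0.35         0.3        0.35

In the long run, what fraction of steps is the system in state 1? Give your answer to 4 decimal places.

0.3462

Let the stationary distribution be π with π = πP and π_1 + π_2 + π_3 = 1.
π_1 = 0.2·π_1 + 0.3·π_2 + 0.35·π_3
π_2 = 0.4·π_1 + 0.4·π_2 + 0.3·π_3
Solving with the normalization constraint gives π = (0.2885, 0.3654, 0.3462).
So the stationary probability of state 1 is 0.3462.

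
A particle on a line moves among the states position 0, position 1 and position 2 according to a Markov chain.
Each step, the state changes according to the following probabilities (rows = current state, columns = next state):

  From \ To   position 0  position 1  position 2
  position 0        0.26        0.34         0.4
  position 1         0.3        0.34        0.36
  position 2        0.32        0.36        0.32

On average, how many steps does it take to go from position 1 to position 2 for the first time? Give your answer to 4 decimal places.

2.6915

Let t(s) be the expected number of steps to first reach position 2 from state s, with t(position 2) = 0. Conditioning on the first step:
t(position 0) = 1 + 0.26·t(position 0) + 0.34·t(position 1)
t(position 1) = 1 + 0.3·t(position 0) + 0.34·t(position 1)
Solving: t(position 0) = 2.5880, t(position 1) = 2.6915.
Expected steps from position 1 to position 2: 2.6915.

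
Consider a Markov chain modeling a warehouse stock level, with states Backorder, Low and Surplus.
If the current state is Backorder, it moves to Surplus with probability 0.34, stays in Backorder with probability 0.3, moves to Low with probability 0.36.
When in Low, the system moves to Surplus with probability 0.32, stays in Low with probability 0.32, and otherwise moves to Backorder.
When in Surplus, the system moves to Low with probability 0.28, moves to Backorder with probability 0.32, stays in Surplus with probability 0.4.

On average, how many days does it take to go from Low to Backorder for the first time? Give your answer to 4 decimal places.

2.8894

Let t(s) be the expected number of days to first reach Backorder from state s, with t(Backorder) = 0. Conditioning on the first day:
t(Low) = 1 + 0.32·t(Low) + 0.32·t(Surplus)
t(Surplus) = 1 + 0.28·t(Low) + 0.4·t(Surplus)
Solving: t(Low) = 2.8894, t(Surplus) = 3.0151.
Expected days from Low to Backorder: 2.8894.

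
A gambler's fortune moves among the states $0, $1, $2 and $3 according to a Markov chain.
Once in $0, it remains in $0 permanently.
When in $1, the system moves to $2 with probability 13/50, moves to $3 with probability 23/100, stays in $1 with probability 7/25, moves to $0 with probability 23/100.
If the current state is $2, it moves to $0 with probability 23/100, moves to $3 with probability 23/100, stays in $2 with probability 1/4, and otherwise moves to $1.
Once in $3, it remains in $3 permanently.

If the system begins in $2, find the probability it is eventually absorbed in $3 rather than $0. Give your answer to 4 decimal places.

0.5000

Let h(s) be the probability of absorption at $3 starting from transient state s. Then h($3) = 1 and h($0) = 0. By first-step analysis:
h($1) = 0.23·0 + 0.28·h($1) + 0.26·h($2) + 0.23·1
h($2) = 0.23·0 + 0.29·h($1) + 0.25·h($2) + 0.23·1
Solving: h($1) = 0.5000, h($2) = 0.5000.
Starting from $2, the probability is 0.5000.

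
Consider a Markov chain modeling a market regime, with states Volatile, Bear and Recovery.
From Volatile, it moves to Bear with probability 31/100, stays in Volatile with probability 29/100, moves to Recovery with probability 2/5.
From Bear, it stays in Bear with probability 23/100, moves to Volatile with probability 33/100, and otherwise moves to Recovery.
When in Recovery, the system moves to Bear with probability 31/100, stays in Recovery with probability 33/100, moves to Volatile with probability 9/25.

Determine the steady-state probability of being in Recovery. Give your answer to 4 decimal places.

0.3846

Let the stationary distribution be π with π = πP and π_1 + π_2 + π_3 = 1.
π_1 = 0.29·π_1 + 0.33·π_2 + 0.36·π_3
π_2 = 0.31·π_1 + 0.23·π_2 + 0.31·π_3
Solving with the normalization constraint gives π = (0.3284, 0.2870, 0.3846).
So the stationary probability of Recovery is 0.3846.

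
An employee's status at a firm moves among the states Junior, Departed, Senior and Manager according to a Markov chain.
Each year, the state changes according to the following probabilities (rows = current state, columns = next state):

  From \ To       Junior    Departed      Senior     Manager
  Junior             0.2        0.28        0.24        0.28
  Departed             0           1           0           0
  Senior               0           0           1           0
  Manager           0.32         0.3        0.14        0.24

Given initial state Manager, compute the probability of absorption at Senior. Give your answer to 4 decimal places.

Let h(s) be the probability of absorption at Senior starting from transient state s. Then h(Senior) = 1 and h(Departed) = 0. By first-step analysis:
h(Junior) = 0.2·h(Junior) + 0.28·0 + 0.24·1 + 0.28·h(Manager)
h(Manager) = 0.32·h(Junior) + 0.3·0 + 0.14·1 + 0.24·h(Manager)
Solving: h(Junior) = 0.4275, h(Manager) = 0.3642.
Starting from Manager, the probability is 0.3642.

0.3642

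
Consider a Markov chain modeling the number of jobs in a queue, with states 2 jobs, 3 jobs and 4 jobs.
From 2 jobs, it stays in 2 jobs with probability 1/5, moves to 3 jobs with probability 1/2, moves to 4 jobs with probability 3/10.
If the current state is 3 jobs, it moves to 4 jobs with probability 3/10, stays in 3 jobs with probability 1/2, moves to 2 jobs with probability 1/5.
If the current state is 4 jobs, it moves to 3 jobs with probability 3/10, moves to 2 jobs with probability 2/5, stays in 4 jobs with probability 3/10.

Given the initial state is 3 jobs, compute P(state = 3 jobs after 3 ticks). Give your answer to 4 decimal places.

Propagate the distribution vector 3 ticks from 3 jobs.
After 0 ticks: (0.0000, 1.0000, 0.0000)
After 1 tick: (0.2000, 0.5000, 0.3000)
After 2 ticks: (0.2600, 0.4400, 0.3000)
After 3 ticks: (0.2600, 0.4400, 0.3000)
P(in 3 jobs after 3 ticks) = 0.4400

0.4400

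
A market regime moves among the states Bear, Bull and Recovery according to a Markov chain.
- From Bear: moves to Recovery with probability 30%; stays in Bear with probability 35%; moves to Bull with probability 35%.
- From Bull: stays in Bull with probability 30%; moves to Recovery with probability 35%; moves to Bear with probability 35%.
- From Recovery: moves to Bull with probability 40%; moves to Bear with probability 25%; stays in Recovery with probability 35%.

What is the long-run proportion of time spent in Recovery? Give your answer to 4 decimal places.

Let the stationary distribution be π with π = πP and π_1 + π_2 + π_3 = 1.
π_1 = 0.35·π_1 + 0.35·π_2 + 0.25·π_3
π_2 = 0.35·π_1 + 0.3·π_2 + 0.4·π_3
Solving with the normalization constraint gives π = (0.3166, 0.3492, 0.3342).
So the stationary probability of Recovery is 0.3342.

0.3342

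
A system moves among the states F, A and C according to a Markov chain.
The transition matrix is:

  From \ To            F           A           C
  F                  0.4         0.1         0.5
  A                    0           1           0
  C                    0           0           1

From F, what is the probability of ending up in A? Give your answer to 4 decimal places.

0.1667

Let h(s) be the probability of absorption at A starting from transient state s. Then h(A) = 1 and h(C) = 0. By first-step analysis:
h(F) = 0.4·h(F) + 0.1·1 + 0.5·0
Solving: h(F) = 0.1667.
Starting from F, the probability is 0.1667.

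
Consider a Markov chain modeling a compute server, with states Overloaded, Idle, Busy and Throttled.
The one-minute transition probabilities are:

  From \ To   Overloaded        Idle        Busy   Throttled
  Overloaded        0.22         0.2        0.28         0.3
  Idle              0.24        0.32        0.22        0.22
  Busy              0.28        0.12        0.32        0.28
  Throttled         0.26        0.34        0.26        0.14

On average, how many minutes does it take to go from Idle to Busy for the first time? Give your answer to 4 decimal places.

4.1112

Let t(s) be the expected number of minutes to first reach Busy from state s, with t(Busy) = 0. Conditioning on the first minute:
t(Overloaded) = 1 + 0.22·t(Overloaded) + 0.2·t(Idle) + 0.3·t(Throttled)
t(Idle) = 1 + 0.24·t(Overloaded) + 0.32·t(Idle) + 0.22·t(Throttled)
t(Throttled) = 1 + 0.26·t(Overloaded) + 0.34·t(Idle) + 0.14·t(Throttled)
Solving: t(Overloaded) = 3.8571, t(Idle) = 4.1112, t(Throttled) = 3.9543.
Expected minutes from Idle to Busy: 4.1112.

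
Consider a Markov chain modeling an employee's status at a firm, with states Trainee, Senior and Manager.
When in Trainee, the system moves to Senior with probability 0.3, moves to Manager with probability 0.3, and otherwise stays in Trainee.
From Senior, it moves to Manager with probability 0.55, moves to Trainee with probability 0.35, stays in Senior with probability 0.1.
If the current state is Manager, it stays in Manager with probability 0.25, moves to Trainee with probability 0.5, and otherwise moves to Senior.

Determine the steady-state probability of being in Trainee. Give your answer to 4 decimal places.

Let the stationary distribution be π with π = πP and π_1 + π_2 + π_3 = 1.
π_1 = 0.4·π_1 + 0.35·π_2 + 0.5·π_3
π_2 = 0.3·π_1 + 0.1·π_2 + 0.25·π_3
Solving with the normalization constraint gives π = (0.4224, 0.2358, 0.3418).
So the stationary probability of Trainee is 0.4224.

0.4224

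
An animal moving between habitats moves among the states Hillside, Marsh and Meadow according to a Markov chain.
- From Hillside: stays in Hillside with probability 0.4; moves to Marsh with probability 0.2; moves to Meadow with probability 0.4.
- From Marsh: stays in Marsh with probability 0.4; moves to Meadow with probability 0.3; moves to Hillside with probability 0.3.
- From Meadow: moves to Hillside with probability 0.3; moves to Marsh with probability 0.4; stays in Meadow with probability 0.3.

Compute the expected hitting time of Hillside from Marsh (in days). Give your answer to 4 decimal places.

3.3333

Let t(s) be the expected number of days to first reach Hillside from state s, with t(Hillside) = 0. Conditioning on the first day:
t(Marsh) = 1 + 0.4·t(Marsh) + 0.3·t(Meadow)
t(Meadow) = 1 + 0.4·t(Marsh) + 0.3·t(Meadow)
Solving: t(Marsh) = 3.3333, t(Meadow) = 3.3333.
Expected days from Marsh to Hillside: 3.3333.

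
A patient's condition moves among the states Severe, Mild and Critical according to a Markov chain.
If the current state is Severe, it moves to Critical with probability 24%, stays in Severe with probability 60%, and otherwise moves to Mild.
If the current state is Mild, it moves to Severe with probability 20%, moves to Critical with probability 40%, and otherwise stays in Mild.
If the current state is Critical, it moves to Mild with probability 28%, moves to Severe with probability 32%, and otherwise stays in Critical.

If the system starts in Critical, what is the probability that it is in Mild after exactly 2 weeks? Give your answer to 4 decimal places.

0.2752

Sum over the intermediate state after 1 week:
P = P(Critical→Severe)·P(Severe→Mild) + P(Critical→Mild)·P(Mild→Mild) + P(Critical→Critical)·P(Critical→Mild)
  = 0.32×0.16 + 0.28×0.4 + 0.4×0.28
  = 0.0512 + 0.1120 + 0.1120 = 0.2752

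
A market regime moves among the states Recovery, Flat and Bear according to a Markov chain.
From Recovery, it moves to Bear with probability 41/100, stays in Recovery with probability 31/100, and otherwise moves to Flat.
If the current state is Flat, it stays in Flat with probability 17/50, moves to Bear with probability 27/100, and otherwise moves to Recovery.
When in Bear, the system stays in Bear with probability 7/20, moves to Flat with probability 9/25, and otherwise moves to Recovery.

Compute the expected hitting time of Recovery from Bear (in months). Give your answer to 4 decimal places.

3.0741

Let t(s) be the expected number of months to first reach Recovery from state s, with t(Recovery) = 0. Conditioning on the first month:
t(Flat) = 1 + 0.34·t(Flat) + 0.27·t(Bear)
t(Bear) = 1 + 0.36·t(Flat) + 0.35·t(Bear)
Solving: t(Flat) = 2.7728, t(Bear) = 3.0741.
Expected months from Bear to Recovery: 3.0741.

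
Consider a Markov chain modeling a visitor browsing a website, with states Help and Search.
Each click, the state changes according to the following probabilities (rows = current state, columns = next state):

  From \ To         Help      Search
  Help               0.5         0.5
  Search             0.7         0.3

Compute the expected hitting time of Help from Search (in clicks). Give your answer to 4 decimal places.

Let t(s) be the expected number of clicks to first reach Help from state s, with t(Help) = 0. Conditioning on the first click:
t(Search) = 1 + 0.3·t(Search)
Solving: t(Search) = 1.4286.
Expected clicks from Search to Help: 1.4286.

1.4286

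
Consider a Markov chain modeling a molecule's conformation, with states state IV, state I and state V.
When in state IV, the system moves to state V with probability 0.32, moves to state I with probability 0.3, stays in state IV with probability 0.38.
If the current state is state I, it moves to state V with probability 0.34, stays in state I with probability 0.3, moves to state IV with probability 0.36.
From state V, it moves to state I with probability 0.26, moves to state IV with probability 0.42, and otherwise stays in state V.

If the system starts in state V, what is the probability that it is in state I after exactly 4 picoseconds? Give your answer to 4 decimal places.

Propagate the distribution vector 4 picoseconds from state V.
After 0 picoseconds: (0.0000, 0.0000, 1.0000)
After 1 picosecond: (0.4200, 0.2600, 0.3200)
After 2 picoseconds: (0.3876, 0.2872, 0.3252)
After 3 picoseconds: (0.3873, 0.2870, 0.3257)
After 4 picoseconds: (0.3873, 0.2870, 0.3257)
P(in state I after 4 picoseconds) = 0.2870

0.2870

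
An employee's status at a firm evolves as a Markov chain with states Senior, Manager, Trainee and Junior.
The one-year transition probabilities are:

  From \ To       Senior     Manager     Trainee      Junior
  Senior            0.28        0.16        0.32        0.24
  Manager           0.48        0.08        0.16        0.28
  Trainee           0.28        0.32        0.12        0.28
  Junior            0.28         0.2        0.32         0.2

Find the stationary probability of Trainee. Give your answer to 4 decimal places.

0.2409

Let the stationary distribution be π with π = πP and π_1 + π_2 + π_3 + π_4 = 1.
π_1 = 0.28·π_1 + 0.48·π_2 + 0.28·π_3 + 0.28·π_4
π_2 = 0.16·π_1 + 0.08·π_2 + 0.32·π_3 + 0.2·π_4
π_3 = 0.32·π_1 + 0.16·π_2 + 0.12·π_3 + 0.32·π_4
Solving with the normalization constraint gives π = (0.3186, 0.1930, 0.2409, 0.2475).
So the stationary probability of Trainee is 0.2409.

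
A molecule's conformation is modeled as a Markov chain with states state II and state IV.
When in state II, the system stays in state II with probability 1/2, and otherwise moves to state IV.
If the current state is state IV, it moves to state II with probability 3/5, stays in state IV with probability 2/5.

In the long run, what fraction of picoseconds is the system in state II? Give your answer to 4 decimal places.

Let the stationary distribution be π with π = πP and π_1 + π_2 = 1.
π_1 = 0.5·π_1 + 0.6·π_2
Solving with the normalization constraint gives π = (0.5455, 0.4545).
So the stationary probability of state II is 0.5455.

0.5455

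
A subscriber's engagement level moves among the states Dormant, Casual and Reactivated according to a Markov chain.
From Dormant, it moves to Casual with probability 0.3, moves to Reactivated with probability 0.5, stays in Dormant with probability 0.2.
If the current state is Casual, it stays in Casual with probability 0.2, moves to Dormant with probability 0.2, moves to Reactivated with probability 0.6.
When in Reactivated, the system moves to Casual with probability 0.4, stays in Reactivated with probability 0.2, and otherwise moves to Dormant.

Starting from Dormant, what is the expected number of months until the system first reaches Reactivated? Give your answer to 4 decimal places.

Let t(s) be the expected number of months to first reach Reactivated from state s, with t(Reactivated) = 0. Conditioning on the first month:
t(Dormant) = 1 + 0.2·t(Dormant) + 0.3·t(Casual)
t(Casual) = 1 + 0.2·t(Dormant) + 0.2·t(Casual)
Solving: t(Dormant) = 1.8966, t(Casual) = 1.7241.
Expected months from Dormant to Reactivated: 1.8966.

1.8966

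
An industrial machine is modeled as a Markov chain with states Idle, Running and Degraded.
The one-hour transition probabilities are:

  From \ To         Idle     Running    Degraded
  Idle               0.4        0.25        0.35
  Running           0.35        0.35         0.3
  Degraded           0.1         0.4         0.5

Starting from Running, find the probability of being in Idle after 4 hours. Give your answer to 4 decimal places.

Propagate the distribution vector 4 hours from Running.
After 0 hours: (0.0000, 1.0000, 0.0000)
After 1 hour: (0.3500, 0.3500, 0.3000)
After 2 hours: (0.2925, 0.3300, 0.3775)
After 3 hours: (0.2703, 0.3396, 0.3901)
After 4 hours: (0.2660, 0.3425, 0.3915)
P(in Idle after 4 hours) = 0.2660

0.2660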